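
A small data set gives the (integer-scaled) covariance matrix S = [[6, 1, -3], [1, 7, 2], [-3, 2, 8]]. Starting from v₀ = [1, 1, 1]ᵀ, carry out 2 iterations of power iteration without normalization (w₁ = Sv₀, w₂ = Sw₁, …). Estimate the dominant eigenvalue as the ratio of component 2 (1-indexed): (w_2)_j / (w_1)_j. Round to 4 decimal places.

w1 = Sv₀ = (4, 10, 7)
w2 = Sw1 = (13, 88, 64)
Ratio at component: 88 / 10 = 8.8000

λ ≈ 8.8000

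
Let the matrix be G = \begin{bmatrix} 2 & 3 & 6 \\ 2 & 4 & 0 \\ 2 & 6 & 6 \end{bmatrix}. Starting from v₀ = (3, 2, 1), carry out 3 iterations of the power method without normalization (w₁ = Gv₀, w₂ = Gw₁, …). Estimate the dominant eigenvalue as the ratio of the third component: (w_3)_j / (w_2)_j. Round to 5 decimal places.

9.77273

w1 = Gv₀ = (2·3 + 3·2 + 6·1; 2·3 + 4·2 + 0·1; 2·3 + 6·2 + 6·1) = (18, 14, 24)
w2 = Gw1 = (2·18 + 3·14 + 6·24; 2·18 + 4·14 + 0·24; 2·18 + 6·14 + 6·24) = (222, 92, 264)
w3 = Gw2 = (2304, 812, 2580)
Ratio at component: 2580 / 264 = 9.77273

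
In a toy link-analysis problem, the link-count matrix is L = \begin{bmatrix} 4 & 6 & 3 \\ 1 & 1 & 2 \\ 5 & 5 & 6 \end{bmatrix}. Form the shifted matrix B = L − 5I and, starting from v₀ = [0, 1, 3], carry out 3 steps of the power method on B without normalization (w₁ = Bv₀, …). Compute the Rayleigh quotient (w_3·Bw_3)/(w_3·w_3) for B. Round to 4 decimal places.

B = L − 5I has rows (-1, 6, 3); (1, -4, 2); (5, 5, 1)
w1 = Bv₀ = ((-1)·0 + 6·1 + 3·3; 1·0 + (-4)·1 + 2·3; 5·0 + 5·1 + 1·3) = (15, 2, 8)
w2 = Bw1 = ((-1)·15 + 6·2 + 3·8; 1·15 + (-4)·2 + 2·8; 5·15 + 5·2 + 1·8) = (21, 23, 93)
w3 = Bw2 = (396, 115, 313)
Bw3 = (1233, 562, 2868)
w3·Bw3 = 1450582; w3·w3 = 268010; μ ≈ 1450582/268010 = 5.4124

5.4124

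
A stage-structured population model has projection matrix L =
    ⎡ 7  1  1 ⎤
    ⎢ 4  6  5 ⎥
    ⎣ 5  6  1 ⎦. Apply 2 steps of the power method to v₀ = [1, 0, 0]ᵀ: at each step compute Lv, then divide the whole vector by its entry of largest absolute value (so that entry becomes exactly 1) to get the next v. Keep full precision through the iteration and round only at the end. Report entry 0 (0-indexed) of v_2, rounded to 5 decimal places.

0.75325

Lv0 = (7.000000, 4.000000, 5.000000); divide by 7.000000 → v1 = (1.000000, 0.571429, 0.714286)
Lv1 = (8.285714, 11.000000, 9.142857); divide by 11.000000 → v2 = (0.753247, 1.000000, 0.831169)
Requested entry of v2: 58/77 = 0.75325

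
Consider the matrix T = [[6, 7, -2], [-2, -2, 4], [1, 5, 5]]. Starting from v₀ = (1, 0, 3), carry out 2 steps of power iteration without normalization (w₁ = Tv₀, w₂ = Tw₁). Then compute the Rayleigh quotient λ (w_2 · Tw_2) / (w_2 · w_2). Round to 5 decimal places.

w1 = Tv₀ = (0, 10, 16)
w2 = Tw1 = (38, 44, 130)
Tw2 = (276, 356, 908)
w2·Tw2 = 38·276 + 44·356 + 130·908 = 144192; w2·w2 = 38·38 + 44·44 + 130·130 = 20280
λ ≈ 144192/20280 = 7.11006

λ ≈ 7.11006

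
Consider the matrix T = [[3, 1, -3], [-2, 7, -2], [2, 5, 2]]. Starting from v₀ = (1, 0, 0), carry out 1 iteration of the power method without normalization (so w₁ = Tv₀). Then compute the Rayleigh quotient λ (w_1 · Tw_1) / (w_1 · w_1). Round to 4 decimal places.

3.0000

w1 = Tv₀ = (3·1 + 1·0 + (-3)·0; (-2)·1 + 7·0 + (-2)·0; 2·1 + 5·0 + 2·0) = (3, -2, 2)
Tw1 = (1, -24, 0)
w1·Tw1 = 3·1 + (-2)·(-24) + 2·0 = 51; w1·w1 = 3·3 + (-2)·(-2) + 2·2 = 17
λ ≈ 51/17 = 3.0000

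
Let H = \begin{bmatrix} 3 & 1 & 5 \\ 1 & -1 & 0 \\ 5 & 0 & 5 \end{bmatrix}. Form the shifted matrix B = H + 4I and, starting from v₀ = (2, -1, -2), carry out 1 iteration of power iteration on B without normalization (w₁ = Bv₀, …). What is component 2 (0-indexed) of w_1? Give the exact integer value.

-8

B = H + 4I has rows (7, 1, 5); (1, 3, 0); (5, 0, 9)
w1 = Bv₀ = (7·2 + 1·(-1) + 5·(-2); 1·2 + 3·(-1) + 0·(-2); 5·2 + 0·(-1) + 9·(-2)) = (3, -1, -8)
Requested component of w1: -8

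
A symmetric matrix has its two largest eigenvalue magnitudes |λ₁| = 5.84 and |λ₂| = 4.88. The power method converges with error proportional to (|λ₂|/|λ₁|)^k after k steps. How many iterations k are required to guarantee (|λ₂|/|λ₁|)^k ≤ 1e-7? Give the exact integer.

90

|λ₂/λ₁| = 4.88/5.84 = 0.83562
Need k ≥ ln(1e-7) / ln(0.83562) = -16.1181 / -0.1796 ≈ 89.752
Smallest integer k satisfying the bound: 90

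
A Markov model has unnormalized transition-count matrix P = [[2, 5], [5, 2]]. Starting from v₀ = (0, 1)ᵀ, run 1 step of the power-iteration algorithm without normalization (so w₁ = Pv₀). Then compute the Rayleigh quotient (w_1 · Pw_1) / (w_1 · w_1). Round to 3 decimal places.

w1 = Pv₀ = (2·0 + 5·1; 5·0 + 2·1) = (5, 2)
Pw1 = (20, 29)
w1·Pw1 = 5·20 + 2·29 = 158; w1·w1 = 5·5 + 2·2 = 29
λ ≈ 158/29 = 5.448

λ ≈ 5.448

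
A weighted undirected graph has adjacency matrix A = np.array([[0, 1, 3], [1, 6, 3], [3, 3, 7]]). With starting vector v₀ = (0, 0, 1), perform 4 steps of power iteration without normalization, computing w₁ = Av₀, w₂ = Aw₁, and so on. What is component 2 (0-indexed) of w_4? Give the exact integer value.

w1 = Av₀ = (0·0 + 1·0 + 3·1; 1·0 + 6·0 + 3·1; 3·0 + 3·0 + 7·1) = (3, 3, 7)
w2 = Aw1 = (0·3 + 1·3 + 3·7; 1·3 + 6·3 + 3·7; 3·3 + 3·3 + 7·7) = (24, 42, 67)
w3 = Aw2 = (243, 477, 667)
w4 = Aw3 = (2478, 5106, 6829)
The requested component of w4 is 6829.

6829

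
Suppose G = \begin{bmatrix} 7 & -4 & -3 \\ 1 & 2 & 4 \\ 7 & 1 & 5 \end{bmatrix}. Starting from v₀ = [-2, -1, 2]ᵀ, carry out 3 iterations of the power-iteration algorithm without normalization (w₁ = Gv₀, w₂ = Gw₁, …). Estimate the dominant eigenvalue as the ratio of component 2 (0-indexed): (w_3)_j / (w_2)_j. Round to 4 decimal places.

λ ≈ 11.1579

w1 = Gv₀ = (7·(-2) + (-4)·(-1) + (-3)·2; 1·(-2) + 2·(-1) + 4·2; 7·(-2) + 1·(-1) + 5·2) = (-16, 4, -5)
w2 = Gw1 = (7·(-16) + (-4)·4 + (-3)·(-5); 1·(-16) + 2·4 + 4·(-5); 7·(-16) + 1·4 + 5·(-5)) = (-113, -28, -133)
w3 = Gw2 = (-280, -701, -1484)
Ratio at component: -1484 / -133 = 11.1579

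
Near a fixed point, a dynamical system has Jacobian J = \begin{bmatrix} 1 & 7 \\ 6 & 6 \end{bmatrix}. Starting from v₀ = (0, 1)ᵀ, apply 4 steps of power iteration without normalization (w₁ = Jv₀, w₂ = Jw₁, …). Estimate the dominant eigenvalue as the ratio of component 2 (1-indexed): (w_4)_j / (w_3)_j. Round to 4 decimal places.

w1 = Jv₀ = (1·0 + 7·1; 6·0 + 6·1) = (7, 6)
w2 = Jw1 = (1·7 + 7·6; 6·7 + 6·6) = (49, 78)
w3 = Jw2 = (595, 762)
w4 = Jw3 = (5929, 8142)
Ratio at component: 8142 / 762 = 10.6850

λ ≈ 10.6850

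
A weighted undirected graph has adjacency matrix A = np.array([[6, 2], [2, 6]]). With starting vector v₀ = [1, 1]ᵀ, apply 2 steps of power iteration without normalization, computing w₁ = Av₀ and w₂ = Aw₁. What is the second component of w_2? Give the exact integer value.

w1 = Av₀ = (6·1 + 2·1; 2·1 + 6·1) = (8, 8)
w2 = Aw1 = (6·8 + 2·8; 2·8 + 6·8) = (64, 64)
The requested component of w2 is 64.

64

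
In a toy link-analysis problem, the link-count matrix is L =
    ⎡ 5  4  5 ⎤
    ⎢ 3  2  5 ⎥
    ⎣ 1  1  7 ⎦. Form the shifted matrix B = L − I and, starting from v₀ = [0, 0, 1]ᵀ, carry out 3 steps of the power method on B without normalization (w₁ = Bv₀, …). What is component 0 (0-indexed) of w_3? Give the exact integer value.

710

B = L − I has rows (4, 4, 5); (3, 1, 5); (1, 1, 6)
w1 = Bv₀ = (4·0 + 4·0 + 5·1; 3·0 + 1·0 + 5·1; 1·0 + 1·0 + 6·1) = (5, 5, 6)
w2 = Bw1 = (4·5 + 4·5 + 5·6; 3·5 + 1·5 + 5·6; 1·5 + 1·5 + 6·6) = (70, 50, 46)
w3 = Bw2 = (710, 490, 396)
Requested component of w3: 710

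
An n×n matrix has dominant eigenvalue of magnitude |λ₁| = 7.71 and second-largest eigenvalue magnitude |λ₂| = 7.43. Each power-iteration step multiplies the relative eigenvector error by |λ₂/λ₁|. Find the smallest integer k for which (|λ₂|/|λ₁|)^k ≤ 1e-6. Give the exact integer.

374

|λ₂/λ₁| = 7.43/7.71 = 0.96368
Need k ≥ ln(1e-6) / ln(0.96368) = -13.8155 / -0.0370 ≈ 373.470
Smallest integer k satisfying the bound: 374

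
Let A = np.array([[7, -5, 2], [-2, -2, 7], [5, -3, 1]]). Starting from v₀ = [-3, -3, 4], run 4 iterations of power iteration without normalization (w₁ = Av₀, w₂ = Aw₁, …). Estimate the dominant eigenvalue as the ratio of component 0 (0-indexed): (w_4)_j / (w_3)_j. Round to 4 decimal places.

w1 = Av₀ = (2, 40, -2)
w2 = Aw1 = (-190, -98, -112)
w3 = Aw2 = (-1064, -208, -768)
w4 = Aw3 = (-7944, -2832, -5464)
Ratio at component: -7944 / -1064 = 7.4662

7.4662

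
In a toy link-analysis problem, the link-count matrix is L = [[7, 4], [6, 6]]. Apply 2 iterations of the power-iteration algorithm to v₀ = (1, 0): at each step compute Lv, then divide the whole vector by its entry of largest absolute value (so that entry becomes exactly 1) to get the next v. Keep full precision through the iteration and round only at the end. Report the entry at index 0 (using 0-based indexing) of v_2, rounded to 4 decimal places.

0.9359

Lv0 = (7.00000, 6.00000); divide by 7.00000 → v1 = (1.00000, 0.85714)
Lv1 = (10.42857, 11.14286); divide by 11.14286 → v2 = (0.93590, 1.00000)
Requested entry of v2: 73/78 = 0.9359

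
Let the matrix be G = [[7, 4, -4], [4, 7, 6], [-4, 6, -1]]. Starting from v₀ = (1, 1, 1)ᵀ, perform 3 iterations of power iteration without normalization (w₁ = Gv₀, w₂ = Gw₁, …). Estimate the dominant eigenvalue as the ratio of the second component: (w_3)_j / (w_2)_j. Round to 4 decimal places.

12.8170

w1 = Gv₀ = (7, 17, 1)
w2 = Gw1 = (113, 153, 73)
w3 = Gw2 = (1111, 1961, 393)
Ratio at component: 1961 / 153 = 12.8170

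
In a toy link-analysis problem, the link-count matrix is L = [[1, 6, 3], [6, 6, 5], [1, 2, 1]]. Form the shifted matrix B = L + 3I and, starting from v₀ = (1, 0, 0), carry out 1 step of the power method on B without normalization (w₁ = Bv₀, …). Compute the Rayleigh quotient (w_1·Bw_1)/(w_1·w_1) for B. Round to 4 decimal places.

13.9245

B = L + 3I has rows (4, 6, 3); (6, 9, 5); (1, 2, 4)
w1 = Bv₀ = (4·1 + 6·0 + 3·0; 6·1 + 9·0 + 5·0; 1·1 + 2·0 + 4·0) = (4, 6, 1)
Bw1 = (55, 83, 20)
w1·Bw1 = 738; w1·w1 = 53; μ ≈ 738/53 = 13.9245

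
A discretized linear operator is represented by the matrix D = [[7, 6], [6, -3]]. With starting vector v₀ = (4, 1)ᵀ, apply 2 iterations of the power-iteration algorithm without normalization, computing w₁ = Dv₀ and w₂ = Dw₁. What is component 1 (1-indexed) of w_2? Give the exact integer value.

364

w1 = Dv₀ = (7·4 + 6·1; 6·4 + (-3)·1) = (34, 21)
w2 = Dw1 = (7·34 + 6·21; 6·34 + (-3)·21) = (364, 141)
The requested component of w2 is 364.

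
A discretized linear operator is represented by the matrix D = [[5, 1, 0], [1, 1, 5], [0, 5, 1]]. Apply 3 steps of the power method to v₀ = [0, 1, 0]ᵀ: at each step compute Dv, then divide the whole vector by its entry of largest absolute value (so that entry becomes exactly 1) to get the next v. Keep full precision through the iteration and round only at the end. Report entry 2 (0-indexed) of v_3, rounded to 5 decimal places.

1.00000

Dv0 = (1.000000, 1.000000, 5.000000); divide by 5.000000 → v1 = (0.200000, 0.200000, 1.000000)
Dv1 = (1.200000, 5.400000, 2.000000); divide by 5.400000 → v2 = (0.222222, 1.000000, 0.370370)
Dv2 = (2.111111, 3.074074, 5.370370); divide by 5.370370 → v3 = (0.393103, 0.572414, 1.000000)
Requested entry of v3: 145/145 = 1.00000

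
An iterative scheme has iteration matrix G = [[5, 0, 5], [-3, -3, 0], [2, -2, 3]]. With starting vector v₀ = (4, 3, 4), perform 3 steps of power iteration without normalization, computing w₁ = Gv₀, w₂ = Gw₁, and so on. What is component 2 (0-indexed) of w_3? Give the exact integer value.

w1 = Gv₀ = (5·4 + 0·3 + 5·4; (-3)·4 + (-3)·3 + 0·4; 2·4 + (-2)·3 + 3·4) = (40, -21, 14)
w2 = Gw1 = (5·40 + 0·(-21) + 5·14; (-3)·40 + (-3)·(-21) + 0·14; 2·40 + (-2)·(-21) + 3·14) = (270, -57, 164)
w3 = Gw2 = (2170, -639, 1146)
The requested component of w3 is 1146.

1146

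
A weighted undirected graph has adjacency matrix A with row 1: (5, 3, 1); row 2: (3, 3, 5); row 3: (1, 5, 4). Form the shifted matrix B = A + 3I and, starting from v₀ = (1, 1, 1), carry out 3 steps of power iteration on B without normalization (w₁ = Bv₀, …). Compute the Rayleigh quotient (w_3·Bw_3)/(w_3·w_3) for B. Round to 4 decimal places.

μ ≈ 13.0806

B = A + 3I has rows (8, 3, 1); (3, 6, 5); (1, 5, 7)
w1 = Bv₀ = (12, 14, 13)
w2 = Bw1 = (151, 185, 173)
w3 = Bw2 = (1936, 2428, 2287)
Bw3 = (25059, 31811, 30085)
w3·Bw3 = 194555727; w3·w3 = 14873649; μ ≈ 194555727/14873649 = 13.0806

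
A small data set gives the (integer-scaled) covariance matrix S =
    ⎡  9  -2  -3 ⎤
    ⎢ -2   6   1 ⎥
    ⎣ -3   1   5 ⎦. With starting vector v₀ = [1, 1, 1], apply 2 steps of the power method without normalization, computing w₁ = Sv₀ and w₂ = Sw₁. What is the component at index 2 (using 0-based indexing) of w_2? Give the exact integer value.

8

w1 = Sv₀ = (4, 5, 3)
w2 = Sw1 = (17, 25, 8)
The requested component of w2 is 8.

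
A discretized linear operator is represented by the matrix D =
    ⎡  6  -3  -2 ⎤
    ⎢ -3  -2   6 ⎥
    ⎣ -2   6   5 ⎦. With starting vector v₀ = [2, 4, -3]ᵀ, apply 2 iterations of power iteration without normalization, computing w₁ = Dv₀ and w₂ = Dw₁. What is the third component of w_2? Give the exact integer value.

w1 = Dv₀ = (6·2 + (-3)·4 + (-2)·(-3); (-3)·2 + (-2)·4 + 6·(-3); (-2)·2 + 6·4 + 5·(-3)) = (6, -32, 5)
w2 = Dw1 = (6·6 + (-3)·(-32) + (-2)·5; (-3)·6 + (-2)·(-32) + 6·5; (-2)·6 + 6·(-32) + 5·5) = (122, 76, -179)
The requested component of w2 is -179.

-179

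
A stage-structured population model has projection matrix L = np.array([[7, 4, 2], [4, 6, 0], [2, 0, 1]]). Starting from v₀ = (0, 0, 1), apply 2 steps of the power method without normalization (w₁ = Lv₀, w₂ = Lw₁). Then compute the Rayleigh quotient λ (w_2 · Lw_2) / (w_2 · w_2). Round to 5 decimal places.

10.27536

w1 = Lv₀ = (7·0 + 4·0 + 2·1; 4·0 + 6·0 + 0·1; 2·0 + 0·0 + 1·1) = (2, 0, 1)
w2 = Lw1 = (7·2 + 4·0 + 2·1; 4·2 + 6·0 + 0·1; 2·2 + 0·0 + 1·1) = (16, 8, 5)
Lw2 = (154, 112, 37)
w2·Lw2 = 16·154 + 8·112 + 5·37 = 3545; w2·w2 = 16·16 + 8·8 + 5·5 = 345
λ ≈ 3545/345 = 10.27536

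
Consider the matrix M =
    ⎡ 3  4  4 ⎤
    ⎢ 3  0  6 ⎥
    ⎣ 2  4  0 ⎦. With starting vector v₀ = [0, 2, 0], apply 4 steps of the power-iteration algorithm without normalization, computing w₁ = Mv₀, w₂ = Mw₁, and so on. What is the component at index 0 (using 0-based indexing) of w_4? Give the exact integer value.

4216

w1 = Mv₀ = (8, 0, 8)
w2 = Mw1 = (56, 72, 16)
w3 = Mw2 = (520, 264, 400)
w4 = Mw3 = (4216, 3960, 2096)
The requested component of w4 is 4216.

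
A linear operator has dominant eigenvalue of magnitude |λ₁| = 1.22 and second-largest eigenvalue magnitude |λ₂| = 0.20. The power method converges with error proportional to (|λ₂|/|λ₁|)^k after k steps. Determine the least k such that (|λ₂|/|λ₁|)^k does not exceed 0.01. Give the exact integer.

|λ₂/λ₁| = 0.20/1.22 = 0.16393
Need k ≥ ln(0.01) / ln(0.16393) = -4.6052 / -1.8083 ≈ 2.547
Smallest integer k satisfying the bound: 3

3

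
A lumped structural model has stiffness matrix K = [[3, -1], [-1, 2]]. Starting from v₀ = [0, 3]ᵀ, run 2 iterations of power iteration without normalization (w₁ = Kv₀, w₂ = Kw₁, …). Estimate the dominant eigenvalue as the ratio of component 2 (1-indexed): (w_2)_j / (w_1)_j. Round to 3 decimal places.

λ ≈ 2.500

w1 = Kv₀ = (3·0 + (-1)·3; (-1)·0 + 2·3) = (-3, 6)
w2 = Kw1 = (3·(-3) + (-1)·6; (-1)·(-3) + 2·6) = (-15, 15)
Ratio at component: 15 / 6 = 2.500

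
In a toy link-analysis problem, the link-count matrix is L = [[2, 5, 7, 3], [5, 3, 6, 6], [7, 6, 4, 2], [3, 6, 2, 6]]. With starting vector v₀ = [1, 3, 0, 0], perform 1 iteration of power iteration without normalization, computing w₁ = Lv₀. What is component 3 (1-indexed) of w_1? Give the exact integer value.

25

w1 = Lv₀ = (17, 14, 25, 21)
The requested component of w1 is 25.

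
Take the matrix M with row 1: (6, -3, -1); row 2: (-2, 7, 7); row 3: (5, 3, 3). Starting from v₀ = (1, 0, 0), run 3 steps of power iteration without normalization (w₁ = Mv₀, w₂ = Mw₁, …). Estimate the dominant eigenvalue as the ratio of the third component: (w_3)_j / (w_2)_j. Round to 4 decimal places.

w1 = Mv₀ = (6·1 + (-3)·0 + (-1)·0; (-2)·1 + 7·0 + 7·0; 5·1 + 3·0 + 3·0) = (6, -2, 5)
w2 = Mw1 = (6·6 + (-3)·(-2) + (-1)·5; (-2)·6 + 7·(-2) + 7·5; 5·6 + 3·(-2) + 3·5) = (37, 9, 39)
w3 = Mw2 = (156, 262, 329)
Ratio at component: 329 / 39 = 8.4359

λ ≈ 8.4359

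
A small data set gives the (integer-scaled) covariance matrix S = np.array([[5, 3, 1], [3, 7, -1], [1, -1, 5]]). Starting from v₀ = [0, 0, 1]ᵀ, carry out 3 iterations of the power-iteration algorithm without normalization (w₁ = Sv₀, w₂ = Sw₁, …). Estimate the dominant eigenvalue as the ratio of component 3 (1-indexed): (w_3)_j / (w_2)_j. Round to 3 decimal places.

w1 = Sv₀ = (1, -1, 5)
w2 = Sw1 = (7, -9, 27)
w3 = Sw2 = (35, -69, 151)
Ratio at component: 151 / 27 = 5.593

λ ≈ 5.593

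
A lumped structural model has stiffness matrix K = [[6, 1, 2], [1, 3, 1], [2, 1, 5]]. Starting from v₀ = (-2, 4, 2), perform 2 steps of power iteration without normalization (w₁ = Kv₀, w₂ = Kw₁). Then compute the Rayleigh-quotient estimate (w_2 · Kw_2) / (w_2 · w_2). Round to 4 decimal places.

λ ≈ 5.7319

w1 = Kv₀ = (6·(-2) + 1·4 + 2·2; 1·(-2) + 3·4 + 1·2; 2·(-2) + 1·4 + 5·2) = (-4, 12, 10)
w2 = Kw1 = (6·(-4) + 1·12 + 2·10; 1·(-4) + 3·12 + 1·10; 2·(-4) + 1·12 + 5·10) = (8, 42, 54)
Kw2 = (198, 188, 328)
w2·Kw2 = 8·198 + 42·188 + 54·328 = 27192; w2·w2 = 8·8 + 42·42 + 54·54 = 4744
λ ≈ 27192/4744 = 5.7319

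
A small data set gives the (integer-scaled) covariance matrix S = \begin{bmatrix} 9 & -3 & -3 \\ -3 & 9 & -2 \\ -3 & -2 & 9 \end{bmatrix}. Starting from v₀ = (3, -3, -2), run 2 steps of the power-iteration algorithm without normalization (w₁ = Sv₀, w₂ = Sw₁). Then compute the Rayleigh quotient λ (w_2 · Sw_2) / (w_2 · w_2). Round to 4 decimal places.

w1 = Sv₀ = (9·3 + (-3)·(-3) + (-3)·(-2); (-3)·3 + 9·(-3) + (-2)·(-2); (-3)·3 + (-2)·(-3) + 9·(-2)) = (42, -32, -21)
w2 = Sw1 = (9·42 + (-3)·(-32) + (-3)·(-21); (-3)·42 + 9·(-32) + (-2)·(-21); (-3)·42 + (-2)·(-32) + 9·(-21)) = (537, -372, -251)
Sw2 = (6702, -4457, -3126)
w2·Sw2 = 537·6702 + (-372)·(-4457) + (-251)·(-3126) = 6041604; w2·w2 = 537·537 + (-372)·(-372) + (-251)·(-251) = 489754
λ ≈ 6041604/489754 = 12.3360

λ ≈ 12.3360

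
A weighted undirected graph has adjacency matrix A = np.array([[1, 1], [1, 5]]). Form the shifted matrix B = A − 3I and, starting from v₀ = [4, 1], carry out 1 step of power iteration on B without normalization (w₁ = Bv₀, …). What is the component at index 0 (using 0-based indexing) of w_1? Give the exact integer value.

-7

B = A − 3I has rows (-2, 1); (1, 2)
w1 = Bv₀ = ((-2)·4 + 1·1; 1·4 + 2·1) = (-7, 6)
Requested component of w1: -7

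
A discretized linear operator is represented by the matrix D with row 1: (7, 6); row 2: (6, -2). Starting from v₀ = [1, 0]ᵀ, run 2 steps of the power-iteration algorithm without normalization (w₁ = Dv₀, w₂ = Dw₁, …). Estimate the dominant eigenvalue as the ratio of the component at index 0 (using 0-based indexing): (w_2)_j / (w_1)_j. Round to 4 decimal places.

λ ≈ 12.1429

w1 = Dv₀ = (7, 6)
w2 = Dw1 = (85, 30)
Ratio at component: 85 / 7 = 12.1429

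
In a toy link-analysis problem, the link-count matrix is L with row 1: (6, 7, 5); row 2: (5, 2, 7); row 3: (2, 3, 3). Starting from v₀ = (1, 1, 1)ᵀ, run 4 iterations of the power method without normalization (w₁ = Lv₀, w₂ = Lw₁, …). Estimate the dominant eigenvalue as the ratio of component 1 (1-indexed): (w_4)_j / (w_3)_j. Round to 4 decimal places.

w1 = Lv₀ = (18, 14, 8)
w2 = Lw1 = (246, 174, 102)
w3 = Lw2 = (3204, 2292, 1320)
w4 = Lw3 = (41868, 29844, 17244)
Ratio at component: 41868 / 3204 = 13.0674

λ ≈ 13.0674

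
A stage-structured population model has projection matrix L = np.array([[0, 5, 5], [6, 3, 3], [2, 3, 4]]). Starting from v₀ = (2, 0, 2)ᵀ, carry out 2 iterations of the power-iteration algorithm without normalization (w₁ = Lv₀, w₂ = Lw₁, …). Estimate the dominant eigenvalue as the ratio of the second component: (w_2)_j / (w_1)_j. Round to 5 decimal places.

w1 = Lv₀ = (10, 18, 12)
w2 = Lw1 = (150, 150, 122)
Ratio at component: 150 / 18 = 8.33333

8.33333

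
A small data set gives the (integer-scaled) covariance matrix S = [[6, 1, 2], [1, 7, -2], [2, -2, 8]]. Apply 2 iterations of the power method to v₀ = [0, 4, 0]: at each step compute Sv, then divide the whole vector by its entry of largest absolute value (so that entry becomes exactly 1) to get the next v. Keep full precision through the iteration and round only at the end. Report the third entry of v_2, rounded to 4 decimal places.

Sv0 = (4.00000, 28.00000, -8.00000); divide by 28.00000 → v1 = (0.14286, 1.00000, -0.28571)
Sv1 = (1.28571, 7.71429, -4.00000); divide by 7.71429 → v2 = (0.16667, 1.00000, -0.51852)
Requested entry of v2: -112/216 = -0.5185

-0.5185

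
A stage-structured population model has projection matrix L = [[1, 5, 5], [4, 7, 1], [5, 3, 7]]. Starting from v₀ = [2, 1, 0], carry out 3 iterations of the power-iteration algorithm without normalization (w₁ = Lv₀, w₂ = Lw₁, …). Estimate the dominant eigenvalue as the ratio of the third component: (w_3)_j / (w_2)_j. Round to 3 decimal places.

λ ≈ 13.860

w1 = Lv₀ = (1·2 + 5·1 + 5·0; 4·2 + 7·1 + 1·0; 5·2 + 3·1 + 7·0) = (7, 15, 13)
w2 = Lw1 = (1·7 + 5·15 + 5·13; 4·7 + 7·15 + 1·13; 5·7 + 3·15 + 7·13) = (147, 146, 171)
w3 = Lw2 = (1732, 1781, 2370)
Ratio at component: 2370 / 171 = 13.860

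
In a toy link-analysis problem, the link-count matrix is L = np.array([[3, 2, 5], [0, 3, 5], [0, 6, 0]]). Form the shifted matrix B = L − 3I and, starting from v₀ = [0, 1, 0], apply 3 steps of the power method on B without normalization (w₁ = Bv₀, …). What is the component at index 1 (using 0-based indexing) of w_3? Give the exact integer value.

-90

B = L − 3I has rows (0, 2, 5); (0, 0, 5); (0, 6, -3)
w1 = Bv₀ = (2, 0, 6)
w2 = Bw1 = (30, 30, -18)
w3 = Bw2 = (-30, -90, 234)
Requested component of w3: -90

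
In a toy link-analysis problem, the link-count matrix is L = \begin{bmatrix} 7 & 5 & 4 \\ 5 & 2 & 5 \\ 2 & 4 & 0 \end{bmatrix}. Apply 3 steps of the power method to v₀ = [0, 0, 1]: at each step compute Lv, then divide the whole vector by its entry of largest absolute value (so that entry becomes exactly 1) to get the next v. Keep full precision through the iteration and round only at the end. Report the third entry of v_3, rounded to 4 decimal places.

0.3570

Lv0 = (4.00000, 5.00000, 0.00000); divide by 5.00000 → v1 = (0.80000, 1.00000, 0.00000)
Lv1 = (10.60000, 6.00000, 5.60000); divide by 10.60000 → v2 = (1.00000, 0.56604, 0.52830)
Lv2 = (11.94340, 8.77358, 4.26415); divide by 11.94340 → v3 = (1.00000, 0.73460, 0.35703)
Requested entry of v3: 226/633 = 0.3570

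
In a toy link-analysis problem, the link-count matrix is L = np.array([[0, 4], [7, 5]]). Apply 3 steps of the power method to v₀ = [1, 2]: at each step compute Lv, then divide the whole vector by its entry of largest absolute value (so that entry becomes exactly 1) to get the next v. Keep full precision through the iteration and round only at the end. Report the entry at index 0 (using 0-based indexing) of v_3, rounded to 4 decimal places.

Lv0 = (8.00000, 17.00000); divide by 17.00000 → v1 = (0.47059, 1.00000)
Lv1 = (4.00000, 8.29412); divide by 8.29412 → v2 = (0.48227, 1.00000)
Lv2 = (4.00000, 8.37589); divide by 8.37589 → v3 = (0.47756, 1.00000)
Requested entry of v3: 564/1181 = 0.4776

0.4776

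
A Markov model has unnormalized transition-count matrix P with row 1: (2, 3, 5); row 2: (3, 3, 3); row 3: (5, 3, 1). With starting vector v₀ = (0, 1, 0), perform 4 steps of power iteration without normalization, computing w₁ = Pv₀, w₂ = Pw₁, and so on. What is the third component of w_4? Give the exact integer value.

w1 = Pv₀ = (2·0 + 3·1 + 5·0; 3·0 + 3·1 + 3·0; 5·0 + 3·1 + 1·0) = (3, 3, 3)
w2 = Pw1 = (2·3 + 3·3 + 5·3; 3·3 + 3·3 + 3·3; 5·3 + 3·3 + 1·3) = (30, 27, 27)
w3 = Pw2 = (276, 252, 258)
w4 = Pw3 = (2598, 2358, 2394)
The requested component of w4 is 2394.

2394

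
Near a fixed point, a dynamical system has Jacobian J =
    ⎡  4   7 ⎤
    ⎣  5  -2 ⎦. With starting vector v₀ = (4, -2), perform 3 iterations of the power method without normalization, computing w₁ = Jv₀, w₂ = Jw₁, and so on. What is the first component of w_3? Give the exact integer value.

438

w1 = Jv₀ = (2, 24)
w2 = Jw1 = (176, -38)
w3 = Jw2 = (438, 956)
The requested component of w3 is 438.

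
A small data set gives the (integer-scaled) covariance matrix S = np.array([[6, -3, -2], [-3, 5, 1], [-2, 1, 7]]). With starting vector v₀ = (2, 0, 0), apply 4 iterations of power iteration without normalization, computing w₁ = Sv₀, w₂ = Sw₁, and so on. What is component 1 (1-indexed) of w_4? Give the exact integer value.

8934

w1 = Sv₀ = (12, -6, -4)
w2 = Sw1 = (98, -70, -58)
w3 = Sw2 = (914, -702, -672)
w4 = Sw3 = (8934, -6924, -7234)
The requested component of w4 is 8934.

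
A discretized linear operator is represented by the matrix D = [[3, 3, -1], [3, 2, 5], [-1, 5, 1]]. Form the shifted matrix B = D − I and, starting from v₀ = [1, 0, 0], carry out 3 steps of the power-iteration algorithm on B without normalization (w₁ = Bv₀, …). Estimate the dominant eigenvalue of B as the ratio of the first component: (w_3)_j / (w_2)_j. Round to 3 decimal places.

1.929

B = D − I has rows (2, 3, -1); (3, 1, 5); (-1, 5, 0)
w1 = Bv₀ = (2·1 + 3·0 + (-1)·0; 3·1 + 1·0 + 5·0; (-1)·1 + 5·0 + 0·0) = (2, 3, -1)
w2 = Bw1 = (2·2 + 3·3 + (-1)·(-1); 3·2 + 1·3 + 5·(-1); (-1)·2 + 5·3 + 0·(-1)) = (14, 4, 13)
w3 = Bw2 = (27, 111, 6)
Ratio: 27/14 = 1.929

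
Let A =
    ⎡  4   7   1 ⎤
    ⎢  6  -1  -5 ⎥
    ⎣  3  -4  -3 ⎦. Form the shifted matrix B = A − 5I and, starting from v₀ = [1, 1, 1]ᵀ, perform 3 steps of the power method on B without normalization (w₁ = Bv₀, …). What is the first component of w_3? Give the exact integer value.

B = A − 5I has rows (-1, 7, 1); (6, -6, -5); (3, -4, -8)
w1 = Bv₀ = ((-1)·1 + 7·1 + 1·1; 6·1 + (-6)·1 + (-5)·1; 3·1 + (-4)·1 + (-8)·1) = (7, -5, -9)
w2 = Bw1 = ((-1)·7 + 7·(-5) + 1·(-9); 6·7 + (-6)·(-5) + (-5)·(-9); 3·7 + (-4)·(-5) + (-8)·(-9)) = (-51, 117, 113)
w3 = Bw2 = (983, -1573, -1525)
Requested component of w3: 983

983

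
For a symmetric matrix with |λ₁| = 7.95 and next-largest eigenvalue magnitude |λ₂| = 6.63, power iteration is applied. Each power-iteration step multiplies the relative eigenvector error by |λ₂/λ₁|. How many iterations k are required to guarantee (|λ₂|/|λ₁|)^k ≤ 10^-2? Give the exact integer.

26

|λ₂/λ₁| = 6.63/7.95 = 0.83396
Need k ≥ ln(10^-2) / ln(0.83396) = -4.6052 / -0.1816 ≈ 25.363
Smallest integer k satisfying the bound: 26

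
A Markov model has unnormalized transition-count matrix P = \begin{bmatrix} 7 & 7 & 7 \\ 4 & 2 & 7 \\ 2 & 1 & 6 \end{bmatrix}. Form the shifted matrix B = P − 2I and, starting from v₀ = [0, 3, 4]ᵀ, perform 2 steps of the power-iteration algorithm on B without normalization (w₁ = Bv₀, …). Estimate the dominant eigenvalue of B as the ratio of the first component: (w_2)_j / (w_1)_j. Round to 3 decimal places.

μ ≈ 11.714

B = P − 2I has rows (5, 7, 7); (4, 0, 7); (2, 1, 4)
w1 = Bv₀ = (5·0 + 7·3 + 7·4; 4·0 + 0·3 + 7·4; 2·0 + 1·3 + 4·4) = (49, 28, 19)
w2 = Bw1 = (5·49 + 7·28 + 7·19; 4·49 + 0·28 + 7·19; 2·49 + 1·28 + 4·19) = (574, 329, 202)
Ratio: 574/49 = 11.714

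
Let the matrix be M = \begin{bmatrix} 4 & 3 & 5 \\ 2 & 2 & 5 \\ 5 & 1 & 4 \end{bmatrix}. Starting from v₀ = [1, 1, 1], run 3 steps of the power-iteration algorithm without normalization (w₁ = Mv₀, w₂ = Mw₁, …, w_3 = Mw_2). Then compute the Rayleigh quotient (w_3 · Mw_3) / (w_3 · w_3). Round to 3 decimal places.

w1 = Mv₀ = (12, 9, 10)
w2 = Mw1 = (125, 92, 109)
w3 = Mw2 = (1321, 979, 1153)
Mw3 = (13986, 10365, 12196)
w3·Mw3 = 1321·13986 + 979·10365 + 1153·12196 = 42684829; w3·w3 = 1321·1321 + 979·979 + 1153·1153 = 4032891
λ ≈ 42684829/4032891 = 10.584

λ ≈ 10.584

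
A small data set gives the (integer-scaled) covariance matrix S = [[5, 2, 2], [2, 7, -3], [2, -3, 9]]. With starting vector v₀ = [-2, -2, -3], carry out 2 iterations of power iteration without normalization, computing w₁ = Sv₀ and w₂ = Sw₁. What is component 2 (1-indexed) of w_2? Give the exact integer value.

-28

w1 = Sv₀ = (5·(-2) + 2·(-2) + 2·(-3); 2·(-2) + 7·(-2) + (-3)·(-3); 2·(-2) + (-3)·(-2) + 9·(-3)) = (-20, -9, -25)
w2 = Sw1 = (5·(-20) + 2·(-9) + 2·(-25); 2·(-20) + 7·(-9) + (-3)·(-25); 2·(-20) + (-3)·(-9) + 9·(-25)) = (-168, -28, -238)
The requested component of w2 is -28.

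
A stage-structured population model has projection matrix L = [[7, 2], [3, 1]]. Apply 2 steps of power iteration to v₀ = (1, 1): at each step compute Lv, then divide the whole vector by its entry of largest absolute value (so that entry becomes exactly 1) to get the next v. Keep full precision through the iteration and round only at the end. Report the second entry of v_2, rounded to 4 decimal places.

0.4366

Lv0 = (9.00000, 4.00000); divide by 9.00000 → v1 = (1.00000, 0.44444)
Lv1 = (7.88889, 3.44444); divide by 7.88889 → v2 = (1.00000, 0.43662)
Requested entry of v2: 31/71 = 0.4366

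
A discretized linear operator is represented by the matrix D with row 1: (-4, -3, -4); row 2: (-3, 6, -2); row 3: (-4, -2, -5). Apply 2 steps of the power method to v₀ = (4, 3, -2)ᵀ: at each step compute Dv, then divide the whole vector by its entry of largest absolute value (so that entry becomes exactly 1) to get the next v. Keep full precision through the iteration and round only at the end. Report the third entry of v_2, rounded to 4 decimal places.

Dv0 = (-17.00000, 10.00000, -12.00000); divide by -17.00000 → v1 = (1.00000, -0.58824, 0.70588)
Dv1 = (-5.05882, -7.94118, -6.35294); divide by -7.94118 → v2 = (0.63704, 1.00000, 0.80000)
Requested entry of v2: 108/135 = 0.8000

0.8000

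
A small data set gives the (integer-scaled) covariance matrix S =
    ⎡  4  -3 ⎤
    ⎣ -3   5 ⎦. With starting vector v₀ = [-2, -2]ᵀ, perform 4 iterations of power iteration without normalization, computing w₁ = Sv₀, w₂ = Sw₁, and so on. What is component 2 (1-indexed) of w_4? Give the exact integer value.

w1 = Sv₀ = (4·(-2) + (-3)·(-2); (-3)·(-2) + 5·(-2)) = (-2, -4)
w2 = Sw1 = (4·(-2) + (-3)·(-4); (-3)·(-2) + 5·(-4)) = (4, -14)
w3 = Sw2 = (58, -82)
w4 = Sw3 = (478, -584)
The requested component of w4 is -584.

-584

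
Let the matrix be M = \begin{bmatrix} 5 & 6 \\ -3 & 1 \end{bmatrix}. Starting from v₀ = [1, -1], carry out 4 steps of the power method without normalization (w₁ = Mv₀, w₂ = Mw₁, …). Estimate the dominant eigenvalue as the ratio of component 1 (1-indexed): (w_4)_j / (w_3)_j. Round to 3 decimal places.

λ ≈ 1.583

w1 = Mv₀ = (-1, -4)
w2 = Mw1 = (-29, -1)
w3 = Mw2 = (-151, 86)
w4 = Mw3 = (-239, 539)
Ratio at component: -239 / -151 = 1.583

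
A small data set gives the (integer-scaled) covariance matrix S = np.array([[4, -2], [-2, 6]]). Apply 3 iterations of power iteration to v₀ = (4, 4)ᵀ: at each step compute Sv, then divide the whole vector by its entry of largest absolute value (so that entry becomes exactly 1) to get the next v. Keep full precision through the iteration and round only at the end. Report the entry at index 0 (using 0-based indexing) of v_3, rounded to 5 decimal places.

Sv0 = (8.000000, 16.000000); divide by 16.000000 → v1 = (0.500000, 1.000000)
Sv1 = (0.000000, 5.000000); divide by 5.000000 → v2 = (0.000000, 1.000000)
Sv2 = (-2.000000, 6.000000); divide by 6.000000 → v3 = (-0.333333, 1.000000)
Requested entry of v3: -160/480 = -0.33333

-0.33333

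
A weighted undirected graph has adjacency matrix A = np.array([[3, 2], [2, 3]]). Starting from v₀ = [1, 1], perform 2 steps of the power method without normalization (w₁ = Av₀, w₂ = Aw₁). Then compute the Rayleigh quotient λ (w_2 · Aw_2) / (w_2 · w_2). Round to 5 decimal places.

w1 = Av₀ = (3·1 + 2·1; 2·1 + 3·1) = (5, 5)
w2 = Aw1 = (3·5 + 2·5; 2·5 + 3·5) = (25, 25)
Aw2 = (125, 125)
w2·Aw2 = 25·125 + 25·125 = 6250; w2·w2 = 25·25 + 25·25 = 1250
λ ≈ 6250/1250 = 5.00000

λ ≈ 5.00000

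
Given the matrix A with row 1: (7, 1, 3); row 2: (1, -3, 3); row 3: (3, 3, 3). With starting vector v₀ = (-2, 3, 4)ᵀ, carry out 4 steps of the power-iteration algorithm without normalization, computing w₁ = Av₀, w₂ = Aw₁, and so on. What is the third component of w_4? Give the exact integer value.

3255

w1 = Av₀ = (7·(-2) + 1·3 + 3·4; 1·(-2) + (-3)·3 + 3·4; 3·(-2) + 3·3 + 3·4) = (1, 1, 15)
w2 = Aw1 = (7·1 + 1·1 + 3·15; 1·1 + (-3)·1 + 3·15; 3·1 + 3·1 + 3·15) = (53, 43, 51)
w3 = Aw2 = (567, 77, 441)
w4 = Aw3 = (5369, 1659, 3255)
The requested component of w4 is 3255.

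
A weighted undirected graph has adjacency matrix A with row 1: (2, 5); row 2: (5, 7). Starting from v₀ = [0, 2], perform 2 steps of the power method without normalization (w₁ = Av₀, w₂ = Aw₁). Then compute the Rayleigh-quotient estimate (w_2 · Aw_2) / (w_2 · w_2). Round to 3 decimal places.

10.090

w1 = Av₀ = (2·0 + 5·2; 5·0 + 7·2) = (10, 14)
w2 = Aw1 = (2·10 + 5·14; 5·10 + 7·14) = (90, 148)
Aw2 = (920, 1486)
w2·Aw2 = 90·920 + 148·1486 = 302728; w2·w2 = 90·90 + 148·148 = 30004
λ ≈ 302728/30004 = 10.090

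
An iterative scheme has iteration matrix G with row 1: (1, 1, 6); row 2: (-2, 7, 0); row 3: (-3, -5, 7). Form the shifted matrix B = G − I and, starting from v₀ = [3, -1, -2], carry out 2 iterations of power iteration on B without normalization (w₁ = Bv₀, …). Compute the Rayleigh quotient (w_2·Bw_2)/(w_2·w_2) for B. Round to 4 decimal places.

0.5439

B = G − I has rows (0, 1, 6); (-2, 6, 0); (-3, -5, 6)
w1 = Bv₀ = (0·3 + 1·(-1) + 6·(-2); (-2)·3 + 6·(-1) + 0·(-2); (-3)·3 + (-5)·(-1) + 6·(-2)) = (-13, -12, -16)
w2 = Bw1 = (0·(-13) + 1·(-12) + 6·(-16); (-2)·(-13) + 6·(-12) + 0·(-16); (-3)·(-13) + (-5)·(-12) + 6·(-16)) = (-108, -46, 3)
Bw2 = (-28, -60, 572)
w2·Bw2 = 7500; w2·w2 = 13789; μ ≈ 7500/13789 = 0.5439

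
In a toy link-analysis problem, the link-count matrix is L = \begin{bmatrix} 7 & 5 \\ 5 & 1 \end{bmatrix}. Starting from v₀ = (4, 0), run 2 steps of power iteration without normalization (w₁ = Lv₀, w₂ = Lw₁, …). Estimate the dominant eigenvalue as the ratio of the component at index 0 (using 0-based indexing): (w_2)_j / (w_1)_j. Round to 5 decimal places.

10.57143

w1 = Lv₀ = (7·4 + 5·0; 5·4 + 1·0) = (28, 20)
w2 = Lw1 = (7·28 + 5·20; 5·28 + 1·20) = (296, 160)
Ratio at component: 296 / 28 = 10.57143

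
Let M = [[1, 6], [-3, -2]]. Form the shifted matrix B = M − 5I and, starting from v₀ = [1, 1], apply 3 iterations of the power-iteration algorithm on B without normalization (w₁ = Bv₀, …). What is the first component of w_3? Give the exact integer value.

656

B = M − 5I has rows (-4, 6); (-3, -7)
w1 = Bv₀ = ((-4)·1 + 6·1; (-3)·1 + (-7)·1) = (2, -10)
w2 = Bw1 = ((-4)·2 + 6·(-10); (-3)·2 + (-7)·(-10)) = (-68, 64)
w3 = Bw2 = (656, -244)
Requested component of w3: 656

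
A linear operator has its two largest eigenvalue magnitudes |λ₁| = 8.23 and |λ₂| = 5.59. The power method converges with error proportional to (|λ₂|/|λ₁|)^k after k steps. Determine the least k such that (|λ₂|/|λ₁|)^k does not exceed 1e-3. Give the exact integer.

|λ₂/λ₁| = 5.59/8.23 = 0.67922
Need k ≥ ln(1e-3) / ln(0.67922) = -6.9078 / -0.3868 ≈ 17.858
Smallest integer k satisfying the bound: 18

18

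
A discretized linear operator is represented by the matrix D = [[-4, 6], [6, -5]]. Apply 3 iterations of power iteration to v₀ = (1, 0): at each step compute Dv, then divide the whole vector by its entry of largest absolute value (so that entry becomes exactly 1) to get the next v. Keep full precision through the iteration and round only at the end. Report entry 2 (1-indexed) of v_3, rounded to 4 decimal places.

Dv0 = (-4.00000, 6.00000); divide by 6.00000 → v1 = (-0.66667, 1.00000)
Dv1 = (8.66667, -9.00000); divide by -9.00000 → v2 = (-0.96296, 1.00000)
Dv2 = (9.85185, -10.77778); divide by -10.77778 → v3 = (-0.91409, 1.00000)
Requested entry of v3: 582/582 = 1.0000

1.0000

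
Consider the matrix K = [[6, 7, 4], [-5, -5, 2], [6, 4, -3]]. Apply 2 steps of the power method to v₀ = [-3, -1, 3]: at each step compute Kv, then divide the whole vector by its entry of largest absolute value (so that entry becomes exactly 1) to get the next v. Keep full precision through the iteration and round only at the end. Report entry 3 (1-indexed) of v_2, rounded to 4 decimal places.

-0.9370

Kv0 = (-13.00000, 26.00000, -31.00000); divide by -31.00000 → v1 = (0.41935, -0.83871, 1.00000)
Kv1 = (0.64516, 4.09677, -3.83871); divide by 4.09677 → v2 = (0.15748, 1.00000, -0.93701)
Requested entry of v2: 119/-127 = -0.9370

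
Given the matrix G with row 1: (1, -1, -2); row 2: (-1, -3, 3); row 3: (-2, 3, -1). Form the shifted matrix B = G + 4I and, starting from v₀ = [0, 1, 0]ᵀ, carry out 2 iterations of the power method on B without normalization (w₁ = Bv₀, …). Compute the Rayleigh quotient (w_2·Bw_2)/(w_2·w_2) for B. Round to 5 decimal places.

B = G + 4I has rows (5, -1, -2); (-1, 1, 3); (-2, 3, 3)
w1 = Bv₀ = (5·0 + (-1)·1 + (-2)·0; (-1)·0 + 1·1 + 3·0; (-2)·0 + 3·1 + 3·0) = (-1, 1, 3)
w2 = Bw1 = (5·(-1) + (-1)·1 + (-2)·3; (-1)·(-1) + 1·1 + 3·3; (-2)·(-1) + 3·1 + 3·3) = (-12, 11, 14)
Bw2 = (-99, 65, 99)
w2·Bw2 = 3289; w2·w2 = 461; μ ≈ 3289/461 = 7.13449

7.13449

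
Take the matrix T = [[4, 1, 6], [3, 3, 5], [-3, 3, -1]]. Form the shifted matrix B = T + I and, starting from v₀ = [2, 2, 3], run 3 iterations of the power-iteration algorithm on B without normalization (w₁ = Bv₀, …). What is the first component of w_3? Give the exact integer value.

1083

B = T + I has rows (5, 1, 6); (3, 4, 5); (-3, 3, 0)
w1 = Bv₀ = (5·2 + 1·2 + 6·3; 3·2 + 4·2 + 5·3; (-3)·2 + 3·2 + 0·3) = (30, 29, 0)
w2 = Bw1 = (5·30 + 1·29 + 6·0; 3·30 + 4·29 + 5·0; (-3)·30 + 3·29 + 0·0) = (179, 206, -3)
w3 = Bw2 = (1083, 1346, 81)
Requested component of w3: 1083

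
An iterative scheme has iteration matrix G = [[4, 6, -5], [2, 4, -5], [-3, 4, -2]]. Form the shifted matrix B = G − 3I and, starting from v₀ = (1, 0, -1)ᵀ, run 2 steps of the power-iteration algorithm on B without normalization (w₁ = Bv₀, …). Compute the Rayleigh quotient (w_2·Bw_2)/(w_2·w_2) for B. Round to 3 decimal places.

μ ≈ 2.794

B = G − 3I has rows (1, 6, -5); (2, 1, -5); (-3, 4, -5)
w1 = Bv₀ = (1·1 + 6·0 + (-5)·(-1); 2·1 + 1·0 + (-5)·(-1); (-3)·1 + 4·0 + (-5)·(-1)) = (6, 7, 2)
w2 = Bw1 = (1·6 + 6·7 + (-5)·2; 2·6 + 1·7 + (-5)·2; (-3)·6 + 4·7 + (-5)·2) = (38, 9, 0)
Bw2 = (92, 85, -78)
w2·Bw2 = 4261; w2·w2 = 1525; μ ≈ 4261/1525 = 2.794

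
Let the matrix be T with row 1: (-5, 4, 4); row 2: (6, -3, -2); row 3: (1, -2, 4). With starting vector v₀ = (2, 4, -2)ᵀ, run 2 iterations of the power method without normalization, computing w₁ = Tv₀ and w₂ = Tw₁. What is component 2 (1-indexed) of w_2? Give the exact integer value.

w1 = Tv₀ = (-2, 4, -14)
w2 = Tw1 = (-30, 4, -66)
The requested component of w2 is 4.

4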